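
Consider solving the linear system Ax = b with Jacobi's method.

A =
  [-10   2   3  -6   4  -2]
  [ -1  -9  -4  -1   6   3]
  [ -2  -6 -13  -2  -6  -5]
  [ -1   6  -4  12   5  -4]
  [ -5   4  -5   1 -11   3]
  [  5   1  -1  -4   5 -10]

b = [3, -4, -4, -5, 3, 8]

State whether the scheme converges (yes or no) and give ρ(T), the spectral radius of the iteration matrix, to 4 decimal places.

no, ρ = 1.1599

Let D = diag(-10, -9, -13, 12, -11, -10); L, U the strict triangles.
Jacobi: T = -D⁻¹(L+U), T[5,3] = -(-4)/(-10) = -0.4000; T[5,5] = 0.
  T[0,:] = [+0.0000, +0.2000, +0.3000, -0.6000, +0.4000, -0.2000]
  T[1,:] = [-0.1111, +0.0000, -0.4444, -0.1111, +0.6667, +0.3333]
  T[2,:] = [-0.1538, -0.4615, +0.0000, -0.1538, -0.4615, -0.3846]
  T[3,:] = [+0.0833, -0.5000, +0.3333, +0.0000, -0.4167, +0.3333]
  T[4,:] = [-0.4545, +0.3636, -0.4545, +0.0909, +0.0000, +0.2727]
  T[5,:] = [+0.5000, +0.1000, -0.1000, -0.4000, +0.5000, +0.0000]
moduli |λ_i(T)| = 1.1599, 0.7649, 0.7649, 0.4770, 0.4503, 0.4503.
spectral radius ρ = 1.1599; 1.1599 > 1, so it fails to converge.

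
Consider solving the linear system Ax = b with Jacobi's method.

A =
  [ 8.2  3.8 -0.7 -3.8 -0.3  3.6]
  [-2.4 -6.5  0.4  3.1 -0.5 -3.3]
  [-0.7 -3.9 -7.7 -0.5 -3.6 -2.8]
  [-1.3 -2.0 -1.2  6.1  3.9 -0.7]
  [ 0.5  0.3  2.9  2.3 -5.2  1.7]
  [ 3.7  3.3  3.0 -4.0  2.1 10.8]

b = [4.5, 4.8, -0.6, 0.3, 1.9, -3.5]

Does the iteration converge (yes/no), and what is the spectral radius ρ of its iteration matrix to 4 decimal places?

no, ρ = 1.1792

Let D = diag(8.2, -6.5, -7.7, 6.1, -5.2, 10.8); L, U the strict triangles.
T_J = -D⁻¹(L+U): T[3,5] = -(-0.7)/(6.1) = +0.1148; T[3,3] = 0.
  T[0,:] = [+0.0000 -0.4634 +0.0854 +0.4634 +0.0366 -0.4390]
  T[1,:] = [-0.3692 +0.0000 +0.0615 +0.4769 -0.0769 -0.5077]
  T[2,:] = [-0.0909 -0.5065 +0.0000 -0.0649 -0.4675 -0.3636]
  T[3,:] = [+0.2131 +0.3279 +0.1967 +0.0000 -0.6393 +0.1148]
  T[4,:] = [+0.0962 +0.0577 +0.5577 +0.4423 +0.0000 +0.3269]
  T[5,:] = [-0.3426 -0.3056 -0.2778 +0.3704 -0.1944 +0.0000]
|λ(T)| sorted: 1.1792, 0.8205, 0.8205, 0.4664, 0.4664, 0.2875.
ρ(T) = max|λ| = 1.1792; 1.1792 > 1 ⇒ diverges.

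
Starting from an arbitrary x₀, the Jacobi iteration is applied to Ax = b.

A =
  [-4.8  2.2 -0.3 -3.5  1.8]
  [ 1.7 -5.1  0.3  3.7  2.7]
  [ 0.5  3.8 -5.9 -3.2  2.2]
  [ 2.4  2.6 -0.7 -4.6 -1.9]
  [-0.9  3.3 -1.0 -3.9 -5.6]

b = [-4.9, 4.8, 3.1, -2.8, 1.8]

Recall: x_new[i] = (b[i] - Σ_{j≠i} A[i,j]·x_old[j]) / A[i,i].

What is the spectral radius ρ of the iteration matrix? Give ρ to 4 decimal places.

A = D + L + U where D = diag(-4.8, -5.1, -5.9, -4.6, -5.6).
Jacobi T = -D⁻¹(L+U): T[2,0] = -(0.5)/(-5.9) = +0.0847; T[2,2] = 0.
  T[0,:] = [+0.0000 +0.4583 -0.0625 -0.7292 +0.3750]
  T[1,:] = [+0.3333 +0.0000 +0.0588 +0.7255 +0.5294]
  T[2,:] = [+0.0847 +0.6441 +0.0000 -0.5424 +0.3729]
  T[3,:] = [+0.5217 +0.5652 -0.1522 +0.0000 -0.4130]
  T[4,:] = [-0.1607 +0.5893 -0.1786 -0.6964 +0.0000]
moduli |λ_i(T)| = 1.2065, 0.5246, 0.5073, 0.5073, 0.1264.
spectral radius ρ = 1.2065; 1.2065 > 1, so it fails to converge.

1.2065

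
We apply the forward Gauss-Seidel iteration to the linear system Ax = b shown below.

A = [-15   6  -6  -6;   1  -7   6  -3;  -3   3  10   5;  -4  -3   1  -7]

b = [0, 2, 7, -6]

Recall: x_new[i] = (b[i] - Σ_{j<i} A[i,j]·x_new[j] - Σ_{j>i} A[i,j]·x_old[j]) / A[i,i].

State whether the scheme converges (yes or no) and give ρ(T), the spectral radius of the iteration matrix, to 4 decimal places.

Split A = D + L + U, D = diag(-15, -7, 10, -7).
T_GS = -(D+L)⁻¹U: row 0 first, T[0,3] = -(-6)/(-15) = -0.4000; later rows by forward substitution.
  T[0,:] = [+0.0000  +0.4000  -0.4000  -0.4000]
  T[1,:] = [+0.0000  +0.0571  +0.8000  -0.4857]
  T[2,:] = [+0.0000  +0.1029  -0.3600  -0.4743]
  T[3,:] = [+0.0000  -0.2384  -0.1657  +0.3690]
|roots of det(T-λI)|: 0.7665, 0.3575, 0.3575, 0.0000.
ρ(T) = max|λ| = 0.7665; 0.7665 < 1: convergent.

yes, ρ = 0.7665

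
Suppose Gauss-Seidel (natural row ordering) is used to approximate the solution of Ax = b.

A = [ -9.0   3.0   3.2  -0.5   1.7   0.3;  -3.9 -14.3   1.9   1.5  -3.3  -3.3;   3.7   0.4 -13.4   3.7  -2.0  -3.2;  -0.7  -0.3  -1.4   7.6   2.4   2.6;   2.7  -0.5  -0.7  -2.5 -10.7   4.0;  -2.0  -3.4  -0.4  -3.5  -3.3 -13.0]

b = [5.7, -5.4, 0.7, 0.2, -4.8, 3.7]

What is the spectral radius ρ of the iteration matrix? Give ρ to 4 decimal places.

Split A = D + L + U, D = diag(-9, -14.3, -13.4, 7.6, -10.7, -13).
T_GS = -(D+L)⁻¹U: row 0 first, T[0,4] = -(1.7)/(-9) = +0.1889; later rows by forward substitution.
  T[0,:] = [+0.0000  +0.3333  +0.3556  -0.0556  +0.1889  +0.0333]
  T[1,:] = [+0.0000  -0.0909  +0.0359  +0.1200  -0.2823  -0.2399]
  T[2,:] = [+0.0000  +0.0893  +0.0992  +0.2644  -0.1055  -0.2368]
  T[3,:] = [+0.0000  +0.0436  +0.0524  +0.0483  -0.3290  -0.3921]
  T[4,:] = [+0.0000  +0.0723  +0.0693  -0.0482  +0.1446  +0.5006]
  T[5,:] = [+0.0000  -0.0603  -0.0989  -0.0318  +0.0999  +0.0434]
eigenvalue magnitudes: 0.5081, 0.1541, 0.1541, 0.1357, 0.1357, 0.0000.
ρ(T) = max|λ| = 0.5081; 0.5081 < 1, so it converges for any x₀.

0.5081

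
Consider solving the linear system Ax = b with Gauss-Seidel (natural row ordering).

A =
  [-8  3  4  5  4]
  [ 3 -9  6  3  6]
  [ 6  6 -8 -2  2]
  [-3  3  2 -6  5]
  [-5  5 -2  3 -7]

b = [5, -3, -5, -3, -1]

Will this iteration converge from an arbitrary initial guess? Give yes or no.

Write A = D+L+U with D = diag(-8, -9, -8, -6, -7).
Gauss-Seidel: T = -(D+L)⁻¹U, row 0 first, T[0,3] = -(5)/(-8) = +0.6250; later rows by forward substitution.
  T[0,:] = [+0.0000 +0.3750 +0.5000 +0.6250 +0.5000]
  T[1,:] = [+0.0000 +0.1250 +0.8333 +0.5417 +0.8333]
  T[2,:] = [+0.0000 +0.3750 +1.0000 +0.6250 +1.2500]
  T[3,:] = [+0.0000 +0.0000 +0.5000 +0.1667 +1.4167]
  T[4,:] = [+0.0000 -0.2857 +0.1667 -0.1667 +0.4881]
|λ(T)| sorted: 1.3188, 0.3567, 0.3567, 0.2217, 0.0000.
ρ(T) = max|λ| = 1.3188; 1.3188 > 1: divergent.

no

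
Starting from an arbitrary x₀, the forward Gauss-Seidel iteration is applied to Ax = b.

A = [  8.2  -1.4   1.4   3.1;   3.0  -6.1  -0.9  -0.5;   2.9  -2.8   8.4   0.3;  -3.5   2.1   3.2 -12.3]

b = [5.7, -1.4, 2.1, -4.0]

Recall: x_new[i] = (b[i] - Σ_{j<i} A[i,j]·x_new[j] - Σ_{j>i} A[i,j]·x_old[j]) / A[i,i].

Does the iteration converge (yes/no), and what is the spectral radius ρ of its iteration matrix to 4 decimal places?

Let D = diag(8.2, -6.1, 8.4, -12.3); L, U the strict triangles.
T_GS = -(D+L)⁻¹U: row 0 first, T[0,2] = -(1.4)/(8.2) = -0.1707; later rows by forward substitution.
  T[0,:] = [+0.0000  +0.1707  -0.1707  -0.3780]
  T[1,:] = [+0.0000  +0.0840  -0.2315  -0.2679]
  T[2,:] = [+0.0000  -0.0310  -0.0182  +0.0055]
  T[3,:] = [+0.0000  -0.0423  +0.0043  +0.0633]
|roots of det(T-λI)|: 0.2016, 0.0871, 0.0146, 0.0000.
ρ = 0.2016; 0.2016 < 1: convergent.

yes, ρ = 0.2016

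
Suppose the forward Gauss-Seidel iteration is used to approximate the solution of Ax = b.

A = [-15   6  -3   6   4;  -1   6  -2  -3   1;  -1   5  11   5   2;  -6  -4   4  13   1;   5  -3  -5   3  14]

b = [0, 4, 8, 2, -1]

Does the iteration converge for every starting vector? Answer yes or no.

yes

Split A = D + L + U, D = diag(-15, 6, 11, 13, 14).
Gauss-Seidel: T = -(D+L)⁻¹U, row 0 first, T[0,2] = -(-3)/(-15) = -0.2000; later rows by forward substitution.
  T[0,:] = [+0.0000  +0.4000  -0.2000  +0.4000  +0.2667]
  T[1,:] = [+0.0000  +0.0667  +0.3000  +0.5667  -0.1222]
  T[2,:] = [+0.0000  +0.0061  -0.1545  -0.6758  -0.1020]
  T[3,:] = [+0.0000  +0.2033  +0.0476  +0.5669  +0.0399]
  T[4,:] = [+0.0000  -0.1700  +0.0703  -0.3842  -0.1664]
|roots of det(T-λI)|: 0.6522, 0.3191, 0.1003, 0.0798, 0.0000.
ρ(T) = max|λ| = 0.6522; 0.6522 < 1 ⇒ converges.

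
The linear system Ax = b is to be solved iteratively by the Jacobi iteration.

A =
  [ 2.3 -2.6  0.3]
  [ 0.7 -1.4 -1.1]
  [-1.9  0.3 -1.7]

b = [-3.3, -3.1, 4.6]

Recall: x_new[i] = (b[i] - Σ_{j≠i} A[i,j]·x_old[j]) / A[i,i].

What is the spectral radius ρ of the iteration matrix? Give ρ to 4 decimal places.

1.1837

Split A = D + L + U, D = diag(2.3, -1.4, -1.7).
Jacobi: T = -D⁻¹(L+U), T[1,0] = -(0.7)/(-1.4) = +0.5000; T[1,1] = 0.
  T[0,:] = [+0.0000  +1.1304  -0.1304]
  T[1,:] = [+0.5000  +0.0000  -0.7857]
  T[2,:] = [-1.1176  +0.1765  +0.0000]
|eigenvalues of T|: 1.1837, 0.9104, 0.9104.
ρ = 1.1837; 1.1837 > 1: divergent.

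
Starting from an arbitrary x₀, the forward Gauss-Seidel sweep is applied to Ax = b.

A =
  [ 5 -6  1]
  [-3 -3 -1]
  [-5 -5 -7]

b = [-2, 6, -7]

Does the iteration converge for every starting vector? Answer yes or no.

no

A = D + L + U where D = diag(5, -3, -7).
GS T = -(D+L)⁻¹U: row 0 first, T[0,1] = -(-6)/(5) = +1.2000; later rows by forward substitution.
  T[0,:] = [+0.0000, +1.2000, -0.2000]
  T[1,:] = [+0.0000, -1.2000, -0.1333]
  T[2,:] = [+0.0000, +0.0000, +0.2381]
|eigenvalues of T|: 1.2000, 0.2381, 0.0000.
spectral radius ρ = 1.2000; 1.2000 > 1, so it fails to converge.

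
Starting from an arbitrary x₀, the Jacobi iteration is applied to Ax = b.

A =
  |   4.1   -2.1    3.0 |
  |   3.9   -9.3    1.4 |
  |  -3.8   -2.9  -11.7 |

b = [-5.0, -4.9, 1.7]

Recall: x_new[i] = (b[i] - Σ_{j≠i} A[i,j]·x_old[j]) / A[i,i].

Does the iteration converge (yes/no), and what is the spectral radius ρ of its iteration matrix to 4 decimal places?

yes, ρ = 0.6987

Write A = D+L+U with D = diag(4.1, -9.3, -11.7).
Jacobi: T = -D⁻¹(L+U), T[2,1] = -(-2.9)/(-11.7) = -0.2479; T[2,2] = 0.
  T[0,:] = [+0.0000 +0.5122 -0.7317]
  T[1,:] = [+0.4194 +0.0000 +0.1505]
  T[2,:] = [-0.3248 -0.2479 +0.0000]
eigenvalue magnitudes: 0.6987, 0.5707, 0.1279.
ρ(T) = max|λ| = 0.6987; 0.6987 < 1: convergent.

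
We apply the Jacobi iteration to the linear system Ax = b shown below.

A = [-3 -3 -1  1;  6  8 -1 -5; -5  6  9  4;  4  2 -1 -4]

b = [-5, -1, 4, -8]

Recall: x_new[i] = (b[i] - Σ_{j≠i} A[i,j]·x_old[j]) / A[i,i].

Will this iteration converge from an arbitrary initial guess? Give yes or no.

Let D = diag(-3, 8, 9, -4); L, U the strict triangles.
T_J = -D⁻¹(L+U): T[1,3] = -(-5)/(8) = +0.6250; T[1,1] = 0.
  T[0,:] = [+0.0000, -1.0000, -0.3333, +0.3333]
  T[1,:] = [-0.7500, +0.0000, +0.1250, +0.6250]
  T[2,:] = [+0.5556, -0.6667, +0.0000, -0.4444]
  T[3,:] = [+1.0000, +0.5000, -0.2500, +0.0000]
|eigenvalues of T|: 1.3870, 0.6980, 0.4521, 0.4521.
ρ(T) = max|λ| = 1.3870; 1.3870 > 1, so it fails to converge.

no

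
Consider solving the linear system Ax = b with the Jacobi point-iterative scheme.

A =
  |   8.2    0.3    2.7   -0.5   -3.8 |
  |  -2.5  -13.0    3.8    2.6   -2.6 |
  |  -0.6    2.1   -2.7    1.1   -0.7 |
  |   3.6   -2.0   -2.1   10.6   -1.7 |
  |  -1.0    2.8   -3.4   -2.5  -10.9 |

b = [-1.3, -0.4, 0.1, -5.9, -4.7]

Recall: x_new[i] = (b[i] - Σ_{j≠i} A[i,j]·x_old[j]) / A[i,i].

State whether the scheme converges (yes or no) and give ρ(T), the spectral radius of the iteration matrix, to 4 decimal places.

yes, ρ = 0.8714

Diagonal D = diag(8.2, -13, -2.7, 10.6, -10.9); L, U strict lower/upper.
Jacobi T = -D⁻¹(L+U): T[2,1] = -(2.1)/(-2.7) = +0.7778; T[2,2] = 0.
  T[0,:] = [+0.0000 -0.0366 -0.3293 +0.0610 +0.4634]
  T[1,:] = [-0.1923 +0.0000 +0.2923 +0.2000 -0.2000]
  T[2,:] = [-0.2222 +0.7778 +0.0000 +0.4074 -0.2593]
  T[3,:] = [-0.3396 +0.1887 +0.1981 +0.0000 +0.1604]
  T[4,:] = [-0.0917 +0.2569 -0.3119 -0.2294 +0.0000]
|eigenvalues of T|: 0.8714, 0.4598, 0.4155, 0.4155, 0.1846.
spectral radius ρ = 0.8714; 0.8714 < 1 ⇒ converges.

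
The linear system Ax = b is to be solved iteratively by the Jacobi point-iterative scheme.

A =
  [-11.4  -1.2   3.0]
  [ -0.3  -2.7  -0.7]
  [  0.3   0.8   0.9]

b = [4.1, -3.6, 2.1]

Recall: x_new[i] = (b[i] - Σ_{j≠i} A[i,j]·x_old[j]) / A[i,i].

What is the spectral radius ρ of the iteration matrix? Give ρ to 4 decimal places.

0.4392

Write A = D+L+U with D = diag(-11.4, -2.7, 0.9).
Jacobi: T = -D⁻¹(L+U), T[0,1] = -(-1.2)/(-11.4) = -0.1053; T[0,0] = 0.
  T[0,:] = [+0.0000, -0.1053, +0.2632]
  T[1,:] = [-0.1111, +0.0000, -0.2593]
  T[2,:] = [-0.3333, -0.8889, +0.0000]
|roots of det(T-λI)|: 0.4392, 0.3184, 0.1208.
ρ = 0.4392; 0.4392 < 1, so it converges for any x₀.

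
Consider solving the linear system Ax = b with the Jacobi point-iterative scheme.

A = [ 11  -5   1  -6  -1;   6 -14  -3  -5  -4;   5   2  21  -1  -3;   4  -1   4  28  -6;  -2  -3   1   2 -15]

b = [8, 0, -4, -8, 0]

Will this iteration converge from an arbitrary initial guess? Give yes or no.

yes

A = D + L + U where D = diag(11, -14, 21, 28, -15).
Jacobi: T = -D⁻¹(L+U), T[2,4] = -(-3)/(21) = +0.1429; T[2,2] = 0.
  T[0,:] = [+0.0000  +0.4545  -0.0909  +0.5455  +0.0909]
  T[1,:] = [+0.4286  +0.0000  -0.2143  -0.3571  -0.2857]
  T[2,:] = [-0.2381  -0.0952  +0.0000  +0.0476  +0.1429]
  T[3,:] = [-0.1429  +0.0357  -0.1429  +0.0000  +0.2143]
  T[4,:] = [-0.1333  -0.2000  +0.0667  +0.1333  +0.0000]
moduli |λ_i(T)| = 0.5989, 0.3715, 0.3715, 0.0933, 0.0833.
spectral radius ρ = 0.5989; 0.5989 < 1 ⇒ converges.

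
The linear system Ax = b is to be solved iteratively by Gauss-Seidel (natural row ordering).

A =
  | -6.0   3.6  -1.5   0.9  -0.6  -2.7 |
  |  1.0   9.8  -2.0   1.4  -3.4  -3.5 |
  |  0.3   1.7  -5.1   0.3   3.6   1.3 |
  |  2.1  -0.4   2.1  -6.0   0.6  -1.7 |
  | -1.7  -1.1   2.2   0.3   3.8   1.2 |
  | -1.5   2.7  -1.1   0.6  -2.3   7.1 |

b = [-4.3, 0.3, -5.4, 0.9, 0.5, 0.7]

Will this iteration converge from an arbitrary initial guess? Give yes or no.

yes

Split A = D + L + U, D = diag(-6, 9.8, -5.1, -6, 3.8, 7.1).
Gauss-Seidel: T = -(D+L)⁻¹U, row 0 first, T[0,3] = -(0.9)/(-6) = +0.1500; later rows by forward substitution.
  T[0,:] = [+0.0000, +0.6000, -0.2500, +0.1500, -0.1000, -0.4500]
  T[1,:] = [+0.0000, -0.0612, +0.2296, -0.1582, +0.3571, +0.4031]
  T[2,:] = [+0.0000, +0.0149, +0.0618, +0.0149, +0.8190, +0.3628]
  T[3,:] = [+0.0000, +0.2193, -0.0812, +0.0683, +0.3279, -0.3407]
  T[4,:] = [+0.0000, +0.2248, -0.0748, +0.0073, -0.4414, -0.5836]
  T[5,:] = [+0.0000, +0.2066, -0.1479, +0.0907, -0.2007, -0.3524]
|λ(T)| sorted: 0.6684, 0.2402, 0.1820, 0.0414, 0.0397, 0.0000.
spectral radius ρ = 0.6684; 0.6684 < 1 ⇒ converges.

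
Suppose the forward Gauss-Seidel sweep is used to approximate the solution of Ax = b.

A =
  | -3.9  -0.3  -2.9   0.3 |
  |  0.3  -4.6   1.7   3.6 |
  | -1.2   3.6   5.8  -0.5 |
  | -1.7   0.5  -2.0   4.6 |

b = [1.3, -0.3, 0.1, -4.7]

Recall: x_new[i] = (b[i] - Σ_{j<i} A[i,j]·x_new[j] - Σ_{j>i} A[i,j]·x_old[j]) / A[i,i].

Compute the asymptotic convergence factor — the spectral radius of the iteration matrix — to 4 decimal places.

Diagonal D = diag(-3.9, -4.6, 5.8, 4.6); L, U strict lower/upper.
Gauss-Seidel: T = -(D+L)⁻¹U, row 0 first, T[0,3] = -(0.3)/(-3.9) = +0.0769; later rows by forward substitution.
  T[0,:] = [+0.0000  -0.0769  -0.7436  +0.0769]
  T[1,:] = [+0.0000  -0.0050  +0.3211  +0.7876]
  T[2,:] = [+0.0000  -0.0128  -0.3531  -0.3867]
  T[3,:] = [+0.0000  -0.0334  -0.4632  -0.2253]
|roots of det(T-λI)|: 0.6825, 0.0830, 0.0160, 0.0000.
ρ(T) = max|λ| = 0.6825; 0.6825 < 1, so it converges for any x₀.

0.6825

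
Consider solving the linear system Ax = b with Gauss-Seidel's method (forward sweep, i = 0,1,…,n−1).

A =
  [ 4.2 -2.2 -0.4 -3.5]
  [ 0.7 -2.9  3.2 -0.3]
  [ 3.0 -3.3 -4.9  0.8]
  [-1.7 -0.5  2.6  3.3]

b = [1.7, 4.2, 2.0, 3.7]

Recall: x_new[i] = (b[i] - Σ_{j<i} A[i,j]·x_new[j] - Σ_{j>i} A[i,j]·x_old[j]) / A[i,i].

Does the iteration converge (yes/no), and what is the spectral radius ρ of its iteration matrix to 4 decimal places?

no, ρ = 1.2349

A = D + L + U where D = diag(4.2, -2.9, -4.9, 3.3).
Gauss-Seidel: T = -(D+L)⁻¹U, row 0 first, T[0,3] = -(-3.5)/(4.2) = +0.8333; later rows by forward substitution.
  T[0,:] = [+0.0000  +0.5238  +0.0952  +0.8333]
  T[1,:] = [+0.0000  +0.1264  +1.1264  +0.0977]
  T[2,:] = [+0.0000  +0.2355  -0.7003  +0.6077]
  T[3,:] = [+0.0000  +0.1034  +0.7715  -0.0347]
|roots of det(T-λI)|: 1.2349, 0.6839, 0.0576, 0.0000.
ρ(T) = max|λ| = 1.2349; 1.2349 > 1, so it fails to converge.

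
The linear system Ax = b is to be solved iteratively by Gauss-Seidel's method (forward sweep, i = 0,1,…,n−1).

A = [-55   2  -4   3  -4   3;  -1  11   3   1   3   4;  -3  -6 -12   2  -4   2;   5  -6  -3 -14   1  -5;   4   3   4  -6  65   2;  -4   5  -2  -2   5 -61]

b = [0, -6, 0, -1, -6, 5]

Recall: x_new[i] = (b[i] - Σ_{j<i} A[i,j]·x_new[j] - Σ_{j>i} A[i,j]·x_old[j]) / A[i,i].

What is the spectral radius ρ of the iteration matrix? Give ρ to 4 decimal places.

Let D = diag(-55, 11, -12, -14, 65, -61); L, U the strict triangles.
Gauss-Seidel: T = -(D+L)⁻¹U, row 0 first, T[0,4] = -(-4)/(-55) = -0.0727; later rows by forward substitution.
  T[0,:] = [+0.0000, +0.0364, -0.0727, +0.0545, -0.0727, +0.0545]
  T[1,:] = [+0.0000, +0.0033, -0.2793, -0.0860, -0.2793, -0.3587]
  T[2,:] = [+0.0000, -0.0107, +0.1579, +0.1960, -0.1755, +0.3324]
  T[3,:] = [+0.0000, +0.0139, +0.0599, +0.0143, +0.2028, -0.2552]
  T[4,:] = [+0.0000, -0.0004, +0.0132, -0.0101, +0.0469, -0.0616]
  T[5,:] = [+0.0000, -0.0023, -0.0242, -0.0183, -0.0152, -0.0406]
|eigenvalues of T|: 0.2076, 0.0510, 0.0307, 0.0307, 0.0238, 0.0000.
ρ(T) = max|λ| = 0.2076; 0.2076 < 1 ⇒ converges.

0.2076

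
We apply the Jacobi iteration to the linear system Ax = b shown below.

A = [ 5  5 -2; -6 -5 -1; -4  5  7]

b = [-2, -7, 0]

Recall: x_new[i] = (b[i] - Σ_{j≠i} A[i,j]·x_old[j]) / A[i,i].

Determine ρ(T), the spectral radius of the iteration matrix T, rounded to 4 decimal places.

A = D + L + U where D = diag(5, -5, 7).
Jacobi T = -D⁻¹(L+U): T[0,1] = -(5)/(5) = -1.0000; T[0,0] = 0.
  T[0,:] = [+0.0000 -1.0000 +0.4000]
  T[1,:] = [-1.2000 +0.0000 -0.2000]
  T[2,:] = [+0.5714 -0.7143 +0.0000]
|λ(T)| sorted: 1.3794, 1.0696, 0.3098.
ρ(T) = max|λ| = 1.3794; 1.3794 > 1, so it fails to converge.

1.3794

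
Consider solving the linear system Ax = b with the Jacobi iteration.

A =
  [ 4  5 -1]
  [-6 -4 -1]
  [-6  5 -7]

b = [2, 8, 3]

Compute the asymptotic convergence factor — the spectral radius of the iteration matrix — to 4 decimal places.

Split A = D + L + U, D = diag(4, -4, -7).
T_J = -D⁻¹(L+U): T[0,2] = -(-1)/(4) = +0.2500; T[0,0] = 0.
  T[0,:] = [+0.0000  -1.2500  +0.2500]
  T[1,:] = [-1.5000  +0.0000  -0.2500]
  T[2,:] = [-0.8571  +0.7143  +0.0000]
|roots of det(T-λI)|: 1.3688, 0.9619, 0.4069.
spectral radius ρ = 1.3688; 1.3688 > 1 ⇒ diverges.

1.3688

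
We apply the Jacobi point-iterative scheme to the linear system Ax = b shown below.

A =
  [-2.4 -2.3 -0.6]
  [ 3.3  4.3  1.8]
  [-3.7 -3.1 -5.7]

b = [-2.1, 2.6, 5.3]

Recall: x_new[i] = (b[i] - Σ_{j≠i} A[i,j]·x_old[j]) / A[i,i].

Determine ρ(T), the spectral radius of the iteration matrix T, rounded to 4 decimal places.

1.1960

Diagonal D = diag(-2.4, 4.3, -5.7); L, U strict lower/upper.
T_J = -D⁻¹(L+U): T[2,1] = -(-3.1)/(-5.7) = -0.5439; T[2,2] = 0.
  T[0,:] = [+0.0000  -0.9583  -0.2500]
  T[1,:] = [-0.7674  +0.0000  -0.4186]
  T[2,:] = [-0.6491  -0.5439  +0.0000]
eigenvalue magnitudes: 1.1960, 0.8274, 0.3686.
ρ = 1.1960; 1.1960 > 1: divergent.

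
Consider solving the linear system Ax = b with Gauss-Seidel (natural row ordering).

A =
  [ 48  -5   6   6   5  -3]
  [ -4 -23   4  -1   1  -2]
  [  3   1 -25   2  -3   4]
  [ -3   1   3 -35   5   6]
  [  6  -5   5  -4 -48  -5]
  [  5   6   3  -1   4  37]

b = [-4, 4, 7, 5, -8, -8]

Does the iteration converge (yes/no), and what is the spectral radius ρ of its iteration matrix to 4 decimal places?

Write A = D+L+U with D = diag(48, -23, -25, -35, -48, 37).
T_GS = -(D+L)⁻¹U: row 0 first, T[0,5] = -(-3)/(48) = +0.0625; later rows by forward substitution.
  T[0,:] = [+0.0000  +0.1042  -0.1250  -0.1250  -0.1042  +0.0625]
  T[1,:] = [+0.0000  -0.0181  +0.1957  -0.0217  +0.0616  -0.0978]
  T[2,:] = [+0.0000  +0.0118  -0.0072  +0.0641  -0.1300  +0.1636]
  T[3,:] = [+0.0000  -0.0084  +0.0157  +0.0156  +0.1424  +0.1773]
  T[4,:] = [+0.0000  +0.0168  -0.0381  -0.0080  -0.0448  -0.0839]
  T[5,:] = [+0.0000  -0.0141  -0.0097  +0.0165  +0.0233  +0.0080]
|roots of det(T-λI)|: 0.1505, 0.1128, 0.1128, 0.0605, 0.0251, 0.0000.
ρ = 0.1505; 0.1505 < 1 ⇒ converges.

yes, ρ = 0.1505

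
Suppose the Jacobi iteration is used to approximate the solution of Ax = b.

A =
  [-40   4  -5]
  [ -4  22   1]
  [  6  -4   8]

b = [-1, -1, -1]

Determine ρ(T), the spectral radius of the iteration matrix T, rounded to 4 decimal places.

Let D = diag(-40, 22, 8); L, U the strict triangles.
Jacobi: T = -D⁻¹(L+U), T[2,1] = -(-4)/(8) = +0.5000; T[2,2] = 0.
  T[0,:] = [+0.0000  +0.1000  -0.1250]
  T[1,:] = [+0.1818  +0.0000  -0.0455]
  T[2,:] = [-0.7500  +0.5000  +0.0000]
eigenvalue magnitudes: 0.3360, 0.2354, 0.1006.
ρ = 0.3360; 0.3360 < 1: convergent.

0.3360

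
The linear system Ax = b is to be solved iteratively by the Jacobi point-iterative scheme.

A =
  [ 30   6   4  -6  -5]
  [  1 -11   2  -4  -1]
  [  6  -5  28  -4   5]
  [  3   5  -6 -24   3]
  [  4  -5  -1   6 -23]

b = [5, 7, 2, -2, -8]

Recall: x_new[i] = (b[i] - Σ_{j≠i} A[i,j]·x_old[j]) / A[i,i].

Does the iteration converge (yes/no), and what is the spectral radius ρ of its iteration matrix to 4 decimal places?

yes, ρ = 0.5246

A = D + L + U where D = diag(30, -11, 28, -24, -23).
T_J = -D⁻¹(L+U): T[3,2] = -(-6)/(-24) = -0.2500; T[3,3] = 0.
  T[0,:] = [+0.0000  -0.2000  -0.1333  +0.2000  +0.1667]
  T[1,:] = [+0.0909  +0.0000  +0.1818  -0.3636  -0.0909]
  T[2,:] = [-0.2143  +0.1786  +0.0000  +0.1429  -0.1786]
  T[3,:] = [+0.1250  +0.2083  -0.2500  +0.0000  +0.1250]
  T[4,:] = [+0.1739  -0.2174  -0.0435  +0.2609  +0.0000]
eigenvalue magnitudes: 0.5246, 0.3980, 0.3980, 0.1450, 0.0491.
spectral radius ρ = 0.5246; 0.5246 < 1: convergent.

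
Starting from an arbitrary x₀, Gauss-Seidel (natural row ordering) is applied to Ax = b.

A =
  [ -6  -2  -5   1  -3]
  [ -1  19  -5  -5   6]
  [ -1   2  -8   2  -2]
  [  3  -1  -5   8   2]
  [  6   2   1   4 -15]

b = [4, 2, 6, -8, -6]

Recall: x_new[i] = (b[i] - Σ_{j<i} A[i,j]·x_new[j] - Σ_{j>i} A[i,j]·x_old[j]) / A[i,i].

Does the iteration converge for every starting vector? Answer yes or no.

yes

Diagonal D = diag(-6, 19, -8, 8, -15); L, U strict lower/upper.
Gauss-Seidel: T = -(D+L)⁻¹U, row 0 first, T[0,1] = -(-2)/(-6) = -0.3333; later rows by forward substitution.
  T[0,:] = [+0.0000 -0.3333 -0.8333 +0.1667 -0.5000]
  T[1,:] = [+0.0000 -0.0175 +0.2193 +0.2719 -0.3421]
  T[2,:] = [+0.0000 +0.0373 +0.1590 +0.2971 -0.2730]
  T[3,:] = [+0.0000 +0.1461 +0.4393 +0.1572 -0.2759]
  T[4,:] = [+0.0000 -0.0942 -0.1764 +0.1647 -0.3374]
|λ(T)| sorted: 0.6040, 0.4547, 0.1231, 0.0649, 0.0000.
spectral radius ρ = 0.6040; 0.6040 < 1: convergent.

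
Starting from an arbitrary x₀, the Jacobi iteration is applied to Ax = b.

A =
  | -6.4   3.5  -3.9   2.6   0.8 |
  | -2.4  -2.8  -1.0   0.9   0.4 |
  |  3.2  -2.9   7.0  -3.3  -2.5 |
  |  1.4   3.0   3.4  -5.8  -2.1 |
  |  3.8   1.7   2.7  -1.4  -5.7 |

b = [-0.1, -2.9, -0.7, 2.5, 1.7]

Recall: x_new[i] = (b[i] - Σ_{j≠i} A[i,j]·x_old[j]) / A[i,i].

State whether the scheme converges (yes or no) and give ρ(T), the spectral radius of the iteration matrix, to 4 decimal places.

no, ρ = 1.1274

Let D = diag(-6.4, -2.8, 7, -5.8, -5.7); L, U the strict triangles.
Jacobi T = -D⁻¹(L+U): T[3,0] = -(1.4)/(-5.8) = +0.2414; T[3,3] = 0.
  T[0,:] = [+0.0000, +0.5469, -0.6094, +0.4062, +0.1250]
  T[1,:] = [-0.8571, +0.0000, -0.3571, +0.3214, +0.1429]
  T[2,:] = [-0.4571, +0.4143, +0.0000, +0.4714, +0.3571]
  T[3,:] = [+0.2414, +0.5172, +0.5862, +0.0000, -0.3621]
  T[4,:] = [+0.6667, +0.2982, +0.4737, -0.2456, +0.0000]
|λ(T)| sorted: 1.1274, 0.6595, 0.5717, 0.5717, 0.1590.
ρ = 1.1274; 1.1274 > 1, so it fails to converge.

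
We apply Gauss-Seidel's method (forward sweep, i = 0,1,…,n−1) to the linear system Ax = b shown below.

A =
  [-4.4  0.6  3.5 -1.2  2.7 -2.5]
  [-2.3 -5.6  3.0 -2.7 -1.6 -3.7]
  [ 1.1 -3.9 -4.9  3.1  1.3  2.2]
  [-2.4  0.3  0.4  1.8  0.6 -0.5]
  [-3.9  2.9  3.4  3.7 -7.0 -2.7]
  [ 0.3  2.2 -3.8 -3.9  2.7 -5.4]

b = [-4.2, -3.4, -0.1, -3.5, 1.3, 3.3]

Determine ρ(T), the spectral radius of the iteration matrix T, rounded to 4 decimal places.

Diagonal D = diag(-4.4, -5.6, -4.9, 1.8, -7, -5.4); L, U strict lower/upper.
T_GS = -(D+L)⁻¹U: row 0 first, T[0,4] = -(2.7)/(-4.4) = +0.6136; later rows by forward substitution.
  T[0,:] = [+0.0000 +0.1364 +0.7955 -0.2727 +0.6136 -0.5682]
  T[1,:] = [+0.0000 -0.0560 +0.2090 -0.3701 -0.5377 -0.4274]
  T[2,:] = [+0.0000 +0.0752 +0.0122 +0.8660 +0.8311 +0.6616]
  T[3,:] = [+0.0000 +0.1744 +1.0231 -0.4944 +0.3898 -0.5556]
  T[4,:] = [+0.0000 +0.0295 +0.1901 +0.1579 +0.0450 -0.2185]
  T[5,:] = [+0.0000 -0.1794 -0.5231 -0.3393 -1.0288 -0.3792]
|λ(T)| sorted: 1.1890, 0.9616, 0.6524, 0.0210, 0.0210, 0.0000.
ρ(T) = max|λ| = 1.1890; 1.1890 > 1, so it fails to converge.

1.1890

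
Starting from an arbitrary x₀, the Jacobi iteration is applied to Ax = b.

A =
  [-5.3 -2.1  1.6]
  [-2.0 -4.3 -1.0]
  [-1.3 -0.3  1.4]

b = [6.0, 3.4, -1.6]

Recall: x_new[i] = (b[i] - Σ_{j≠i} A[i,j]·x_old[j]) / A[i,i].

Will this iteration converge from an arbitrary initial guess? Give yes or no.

Write A = D+L+U with D = diag(-5.3, -4.3, 1.4).
T_J = -D⁻¹(L+U): T[0,2] = -(1.6)/(-5.3) = +0.3019; T[0,0] = 0.
  T[0,:] = [+0.0000, -0.3962, +0.3019]
  T[1,:] = [-0.4651, +0.0000, -0.2326]
  T[2,:] = [+0.9286, +0.2143, +0.0000]
|eigenvalues of T|: 0.7027, 0.5622, 0.1404.
ρ(T) = max|λ| = 0.7027; 0.7027 < 1 ⇒ converges.

yes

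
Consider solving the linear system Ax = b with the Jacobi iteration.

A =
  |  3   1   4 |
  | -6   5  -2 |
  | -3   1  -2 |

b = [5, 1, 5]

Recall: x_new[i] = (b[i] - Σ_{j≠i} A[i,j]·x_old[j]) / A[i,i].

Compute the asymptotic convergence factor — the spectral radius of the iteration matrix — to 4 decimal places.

Diagonal D = diag(3, 5, -2); L, U strict lower/upper.
T_J = -D⁻¹(L+U): T[2,1] = -(1)/(-2) = +0.5000; T[2,2] = 0.
  T[0,:] = [+0.0000 -0.3333 -1.3333]
  T[1,:] = [+1.2000 +0.0000 +0.4000]
  T[2,:] = [-1.5000 +0.5000 +0.0000]
moduli |λ_i(T)| = 1.4846, 1.1256, 0.3590.
ρ = 1.4846; 1.4846 > 1: divergent.

1.4846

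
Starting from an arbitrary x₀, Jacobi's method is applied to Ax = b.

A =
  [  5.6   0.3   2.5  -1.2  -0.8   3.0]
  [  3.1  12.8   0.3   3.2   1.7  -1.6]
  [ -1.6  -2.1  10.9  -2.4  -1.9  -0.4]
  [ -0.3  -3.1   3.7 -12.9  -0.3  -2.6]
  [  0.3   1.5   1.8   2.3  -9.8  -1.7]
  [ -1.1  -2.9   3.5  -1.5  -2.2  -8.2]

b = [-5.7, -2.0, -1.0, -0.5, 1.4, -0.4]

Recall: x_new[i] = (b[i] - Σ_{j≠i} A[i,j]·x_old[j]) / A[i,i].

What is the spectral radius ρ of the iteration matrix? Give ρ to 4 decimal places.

Split A = D + L + U, D = diag(5.6, 12.8, 10.9, -12.9, -9.8, -8.2).
Jacobi: T = -D⁻¹(L+U), T[5,4] = -(-2.2)/(-8.2) = -0.2683; T[5,5] = 0.
  T[0,:] = [+0.0000, -0.0536, -0.4464, +0.2143, +0.1429, -0.5357]
  T[1,:] = [-0.2422, +0.0000, -0.0234, -0.2500, -0.1328, +0.1250]
  T[2,:] = [+0.1468, +0.1927, +0.0000, +0.2202, +0.1743, +0.0367]
  T[3,:] = [-0.0233, -0.2403, +0.2868, +0.0000, -0.0233, -0.2016]
  T[4,:] = [+0.0306, +0.1531, +0.1837, +0.2347, +0.0000, -0.1735]
  T[5,:] = [-0.1341, -0.3537, +0.4268, -0.1829, -0.2683, +0.0000]
|roots of det(T-λI)|: 0.5284, 0.3581, 0.3581, 0.2157, 0.1370, 0.0975.
ρ(T) = max|λ| = 0.5284; 0.5284 < 1: convergent.

0.5284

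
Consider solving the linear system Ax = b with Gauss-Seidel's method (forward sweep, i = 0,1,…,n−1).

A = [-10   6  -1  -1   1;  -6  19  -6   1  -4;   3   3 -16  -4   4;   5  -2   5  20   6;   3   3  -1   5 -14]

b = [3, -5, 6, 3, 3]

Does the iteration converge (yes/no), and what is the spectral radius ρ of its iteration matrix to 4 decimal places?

A = D + L + U where D = diag(-10, 19, -16, 20, -14).
GS T = -(D+L)⁻¹U: row 0 first, T[0,1] = -(6)/(-10) = +0.6000; later rows by forward substitution.
  T[0,:] = [+0.0000 +0.6000 -0.1000 -0.1000 +0.1000]
  T[1,:] = [+0.0000 +0.1895 +0.2842 -0.0842 +0.2421]
  T[2,:] = [+0.0000 +0.1480 +0.0345 -0.2845 +0.3141]
  T[3,:] = [+0.0000 -0.1681 +0.0448 +0.0877 -0.3793]
  T[4,:] = [+0.0000 +0.0986 +0.0530 +0.0122 -0.0846]
eigenvalue magnitudes: 0.5080, 0.2083, 0.2083, 0.1382, 0.0000.
spectral radius ρ = 0.5080; 0.5080 < 1: convergent.

yes, ρ = 0.5080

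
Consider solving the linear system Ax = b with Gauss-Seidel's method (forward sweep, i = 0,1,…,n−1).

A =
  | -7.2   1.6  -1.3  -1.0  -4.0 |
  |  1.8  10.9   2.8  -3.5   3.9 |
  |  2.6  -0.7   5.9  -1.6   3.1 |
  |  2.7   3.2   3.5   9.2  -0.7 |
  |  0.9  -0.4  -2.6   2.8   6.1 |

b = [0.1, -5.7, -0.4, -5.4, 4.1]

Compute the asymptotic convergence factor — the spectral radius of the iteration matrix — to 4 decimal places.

0.7244

Split A = D + L + U, D = diag(-7.2, 10.9, 5.9, 9.2, 6.1).
T_GS = -(D+L)⁻¹U: row 0 first, T[0,2] = -(-1.3)/(-7.2) = -0.1806; later rows by forward substitution.
  T[0,:] = [+0.0000, +0.2222, -0.1806, -0.1389, -0.5556]
  T[1,:] = [+0.0000, -0.0367, -0.2271, +0.3440, -0.2661]
  T[2,:] = [+0.0000, -0.1023, +0.0526, +0.3732, -0.3122]
  T[3,:] = [+0.0000, -0.0135, +0.1119, -0.2209, +0.4504]
  T[4,:] = [+0.0000, -0.0726, -0.0172, +0.3035, -0.2753]
|roots of det(T-λI)|: 0.7244, 0.2216, 0.0329, 0.0329, 0.0000.
ρ(T) = max|λ| = 0.7244; 0.7244 < 1, so it converges for any x₀.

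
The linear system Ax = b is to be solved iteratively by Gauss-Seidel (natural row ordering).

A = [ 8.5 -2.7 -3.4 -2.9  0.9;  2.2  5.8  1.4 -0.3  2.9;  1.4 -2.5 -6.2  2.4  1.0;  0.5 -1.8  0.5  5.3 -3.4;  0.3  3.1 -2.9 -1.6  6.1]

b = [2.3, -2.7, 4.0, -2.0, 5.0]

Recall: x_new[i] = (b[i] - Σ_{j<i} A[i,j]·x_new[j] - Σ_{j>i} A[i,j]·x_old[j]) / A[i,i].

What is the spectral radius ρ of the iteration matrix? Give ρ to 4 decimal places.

0.7495

Diagonal D = diag(8.5, 5.8, -6.2, 5.3, 6.1); L, U strict lower/upper.
T_GS = -(D+L)⁻¹U: row 0 first, T[0,3] = -(-2.9)/(8.5) = +0.3412; later rows by forward substitution.
  T[0,:] = [+0.0000, +0.3176, +0.4000, +0.3412, -0.1059]
  T[1,:] = [+0.0000, -0.1205, -0.3931, -0.0777, -0.4598]
  T[2,:] = [+0.0000, +0.1203, +0.2488, +0.4955, +0.3228]
  T[3,:] = [+0.0000, -0.0822, -0.1947, -0.1053, +0.4649]
  T[4,:] = [+0.0000, +0.0812, +0.2473, +0.2306, +0.5143]
moduli |λ_i(T)| = 0.7495, 0.3359, 0.3359, 0.0111, 0.0000.
ρ(T) = max|λ| = 0.7495; 0.7495 < 1: convergent.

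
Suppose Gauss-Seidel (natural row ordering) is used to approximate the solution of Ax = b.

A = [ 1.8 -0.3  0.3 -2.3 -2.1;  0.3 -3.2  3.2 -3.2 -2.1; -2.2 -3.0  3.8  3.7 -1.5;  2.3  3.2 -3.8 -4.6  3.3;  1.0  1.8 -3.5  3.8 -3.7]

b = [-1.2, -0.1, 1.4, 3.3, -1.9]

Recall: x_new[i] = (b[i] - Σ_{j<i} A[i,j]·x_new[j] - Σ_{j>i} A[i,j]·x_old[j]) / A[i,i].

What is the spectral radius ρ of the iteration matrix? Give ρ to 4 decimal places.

Write A = D+L+U with D = diag(1.8, -3.2, 3.8, -4.6, -3.7).
GS T = -(D+L)⁻¹U: row 0 first, T[0,1] = -(-0.3)/(1.8) = +0.1667; later rows by forward substitution.
  T[0,:] = [+0.0000 +0.1667 -0.1667 +1.2778 +1.1667]
  T[1,:] = [+0.0000 +0.0156 +0.9844 -0.8802 -0.5469]
  T[2,:] = [+0.0000 +0.1088 +0.6806 -0.9288 +0.6384]
  T[3,:] = [+0.0000 +0.0043 +0.0392 +0.7939 +0.3929]
  T[4,:] = [+0.0000 -0.0459 -0.1698 +1.6111 -0.1511]
|roots of det(T-λI)|: 1.2607, 0.6835, 0.5373, 0.0680, 0.0000.
spectral radius ρ = 1.2607; 1.2607 > 1 ⇒ diverges.

1.2607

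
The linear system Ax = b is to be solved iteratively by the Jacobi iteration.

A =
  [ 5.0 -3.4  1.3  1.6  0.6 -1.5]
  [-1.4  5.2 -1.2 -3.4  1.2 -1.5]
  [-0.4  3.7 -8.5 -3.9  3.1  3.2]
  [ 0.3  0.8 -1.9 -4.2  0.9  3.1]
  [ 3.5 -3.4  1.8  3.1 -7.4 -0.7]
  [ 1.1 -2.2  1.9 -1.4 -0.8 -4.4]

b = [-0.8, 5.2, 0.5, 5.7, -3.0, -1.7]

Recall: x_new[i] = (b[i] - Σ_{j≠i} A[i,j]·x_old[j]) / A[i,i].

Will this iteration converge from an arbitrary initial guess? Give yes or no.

A = D + L + U where D = diag(5, 5.2, -8.5, -4.2, -7.4, -4.4).
Jacobi: T = -D⁻¹(L+U), T[3,2] = -(-1.9)/(-4.2) = -0.4524; T[3,3] = 0.
  T[0,:] = [+0.0000, +0.6800, -0.2600, -0.3200, -0.1200, +0.3000]
  T[1,:] = [+0.2692, +0.0000, +0.2308, +0.6538, -0.2308, +0.2885]
  T[2,:] = [-0.0471, +0.4353, +0.0000, -0.4588, +0.3647, +0.3765]
  T[3,:] = [+0.0714, +0.1905, -0.4524, +0.0000, +0.2143, +0.7381]
  T[4,:] = [+0.4730, -0.4595, +0.2432, +0.4189, +0.0000, -0.0946]
  T[5,:] = [+0.2500, -0.5000, +0.4318, -0.3182, -0.1818, +0.0000]
|eigenvalues of T|: 1.3991, 0.6708, 0.6708, 0.5191, 0.3860, 0.3860.
ρ(T) = max|λ| = 1.3991; 1.3991 > 1, so it fails to converge.

no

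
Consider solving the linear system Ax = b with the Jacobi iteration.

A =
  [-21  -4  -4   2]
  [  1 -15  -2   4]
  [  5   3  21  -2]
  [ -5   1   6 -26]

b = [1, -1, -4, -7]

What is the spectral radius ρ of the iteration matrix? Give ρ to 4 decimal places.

0.3051

A = D + L + U where D = diag(-21, -15, 21, -26).
T_J = -D⁻¹(L+U): T[1,0] = -(1)/(-15) = +0.0667; T[1,1] = 0.
  T[0,:] = [+0.0000 -0.1905 -0.1905 +0.0952]
  T[1,:] = [+0.0667 +0.0000 -0.1333 +0.2667]
  T[2,:] = [-0.2381 -0.1429 +0.0000 +0.0952]
  T[3,:] = [-0.1923 +0.0385 +0.2308 +0.0000]
eigenvalue magnitudes: 0.3051, 0.2451, 0.1129, 0.1129.
ρ = 0.3051; 0.3051 < 1: convergent.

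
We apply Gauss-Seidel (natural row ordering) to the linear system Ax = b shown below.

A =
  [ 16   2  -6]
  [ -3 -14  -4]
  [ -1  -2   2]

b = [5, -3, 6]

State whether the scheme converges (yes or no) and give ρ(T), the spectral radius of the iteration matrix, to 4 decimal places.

yes, ρ = 0.2296

Split A = D + L + U, D = diag(16, -14, 2).
Gauss-Seidel: T = -(D+L)⁻¹U, row 0 first, T[0,2] = -(-6)/(16) = +0.3750; later rows by forward substitution.
  T[0,:] = [+0.0000 -0.1250 +0.3750]
  T[1,:] = [+0.0000 +0.0268 -0.3661]
  T[2,:] = [+0.0000 -0.0357 -0.1786]
eigenvalue magnitudes: 0.2296, 0.0778, 0.0000.
ρ(T) = max|λ| = 0.2296; 0.2296 < 1 ⇒ converges.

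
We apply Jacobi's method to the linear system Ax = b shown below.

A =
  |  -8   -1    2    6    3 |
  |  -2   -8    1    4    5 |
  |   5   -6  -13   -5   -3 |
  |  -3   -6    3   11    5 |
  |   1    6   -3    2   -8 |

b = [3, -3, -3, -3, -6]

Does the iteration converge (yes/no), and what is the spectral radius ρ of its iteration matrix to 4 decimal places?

no, ρ = 1.2043

Let D = diag(-8, -8, -13, 11, -8); L, U the strict triangles.
T_J = -D⁻¹(L+U): T[0,3] = -(6)/(-8) = +0.7500; T[0,0] = 0.
  T[0,:] = [+0.0000, -0.1250, +0.2500, +0.7500, +0.3750]
  T[1,:] = [-0.2500, +0.0000, +0.1250, +0.5000, +0.6250]
  T[2,:] = [+0.3846, -0.4615, +0.0000, -0.3846, -0.2308]
  T[3,:] = [+0.2727, +0.5455, -0.2727, +0.0000, -0.4545]
  T[4,:] = [+0.1250, +0.7500, -0.3750, +0.2500, +0.0000]
|λ(T)| sorted: 1.2043, 0.8309, 0.3867, 0.0690, 0.0690.
ρ(T) = max|λ| = 1.2043; 1.2043 > 1 ⇒ diverges.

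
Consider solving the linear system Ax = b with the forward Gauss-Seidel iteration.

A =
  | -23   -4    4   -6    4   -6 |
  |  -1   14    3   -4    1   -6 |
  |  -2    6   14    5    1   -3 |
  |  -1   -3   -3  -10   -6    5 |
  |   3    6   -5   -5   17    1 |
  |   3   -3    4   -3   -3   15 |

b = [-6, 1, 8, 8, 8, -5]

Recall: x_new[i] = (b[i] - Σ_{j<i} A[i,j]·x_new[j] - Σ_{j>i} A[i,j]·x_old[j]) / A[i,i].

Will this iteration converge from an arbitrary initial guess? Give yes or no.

yes

A = D + L + U where D = diag(-23, 14, 14, -10, 17, 15).
T_GS = -(D+L)⁻¹U: row 0 first, T[0,5] = -(-6)/(-23) = -0.2609; later rows by forward substitution.
  T[0,:] = [+0.0000, -0.1739, +0.1739, -0.2609, +0.1739, -0.2609]
  T[1,:] = [+0.0000, -0.0124, -0.2019, +0.2671, -0.0590, +0.4099]
  T[2,:] = [+0.0000, -0.0195, +0.1114, -0.5089, -0.0213, +0.0013]
  T[3,:] = [+0.0000, +0.0270, +0.0098, +0.0986, -0.5933, +0.4027]
  T[4,:] = [+0.0000, +0.0373, +0.0762, -0.1689, -0.1906, -0.0386]
  T[5,:] = [+0.0000, +0.0504, -0.0877, +0.2272, -0.1977, +0.2066]
moduli |λ_i(T)| = 0.6626, 0.2855, 0.1754, 0.0532, 0.0532, 0.0000.
ρ = 0.6626; 0.6626 < 1, so it converges for any x₀.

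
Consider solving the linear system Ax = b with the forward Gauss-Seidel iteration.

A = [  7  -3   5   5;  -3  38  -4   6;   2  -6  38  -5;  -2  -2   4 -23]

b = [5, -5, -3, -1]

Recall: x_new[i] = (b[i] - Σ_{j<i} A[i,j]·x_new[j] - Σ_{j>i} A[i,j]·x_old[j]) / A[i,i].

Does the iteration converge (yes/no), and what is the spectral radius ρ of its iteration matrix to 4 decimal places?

Write A = D+L+U with D = diag(7, 38, 38, -23).
GS T = -(D+L)⁻¹U: row 0 first, T[0,2] = -(5)/(7) = -0.7143; later rows by forward substitution.
  T[0,:] = [+0.0000  +0.4286  -0.7143  -0.7143]
  T[1,:] = [+0.0000  +0.0338  +0.0489  -0.2143]
  T[2,:] = [+0.0000  -0.0172  +0.0453  +0.1353]
  T[3,:] = [+0.0000  -0.0432  +0.0657  +0.1043]
|λ(T)| sorted: 0.2077, 0.0634, 0.0392, 0.0000.
ρ = 0.2077; 0.2077 < 1 ⇒ converges.

yes, ρ = 0.2077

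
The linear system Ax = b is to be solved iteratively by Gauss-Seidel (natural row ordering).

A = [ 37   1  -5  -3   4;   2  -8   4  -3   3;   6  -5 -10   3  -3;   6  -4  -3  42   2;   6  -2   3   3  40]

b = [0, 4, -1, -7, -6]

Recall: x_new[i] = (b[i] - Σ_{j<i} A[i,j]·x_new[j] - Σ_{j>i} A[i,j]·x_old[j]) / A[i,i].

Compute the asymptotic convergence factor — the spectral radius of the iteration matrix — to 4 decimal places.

Split A = D + L + U, D = diag(37, -8, -10, 42, 40).
T_GS = -(D+L)⁻¹U: row 0 first, T[0,1] = -(1)/(37) = -0.0270; later rows by forward substitution.
  T[0,:] = [+0.0000, -0.0270, +0.1351, +0.0811, -0.1081]
  T[1,:] = [+0.0000, -0.0068, +0.5338, -0.3547, +0.3480]
  T[2,:] = [+0.0000, -0.0128, -0.1858, +0.5260, -0.5389]
  T[3,:] = [+0.0000, +0.0023, +0.0183, -0.0078, -0.0375]
  T[4,:] = [+0.0000, +0.0045, +0.0190, -0.0688, +0.0768]
eigenvalue magnitudes: 0.1609, 0.0583, 0.0556, 0.0556, 0.0000.
ρ(T) = max|λ| = 0.1609; 0.1609 < 1: convergent.

0.1609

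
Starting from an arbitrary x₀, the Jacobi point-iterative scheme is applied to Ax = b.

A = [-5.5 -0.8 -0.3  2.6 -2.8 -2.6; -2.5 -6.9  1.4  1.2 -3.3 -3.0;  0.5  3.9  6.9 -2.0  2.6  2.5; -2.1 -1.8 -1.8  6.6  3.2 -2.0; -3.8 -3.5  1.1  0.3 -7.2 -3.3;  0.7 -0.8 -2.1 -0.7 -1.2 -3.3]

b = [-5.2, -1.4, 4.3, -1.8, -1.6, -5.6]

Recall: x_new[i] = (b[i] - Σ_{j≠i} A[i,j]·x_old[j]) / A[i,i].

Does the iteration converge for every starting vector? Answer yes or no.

no

Diagonal D = diag(-5.5, -6.9, 6.9, 6.6, -7.2, -3.3); L, U strict lower/upper.
T_J = -D⁻¹(L+U): T[2,5] = -(2.5)/(6.9) = -0.3623; T[2,2] = 0.
  T[0,:] = [+0.0000 -0.1455 -0.0545 +0.4727 -0.5091 -0.4727]
  T[1,:] = [-0.3623 +0.0000 +0.2029 +0.1739 -0.4783 -0.4348]
  T[2,:] = [-0.0725 -0.5652 +0.0000 +0.2899 -0.3768 -0.3623]
  T[3,:] = [+0.3182 +0.2727 +0.2727 +0.0000 -0.4848 +0.3030]
  T[4,:] = [-0.5278 -0.4861 +0.1528 +0.0417 +0.0000 -0.4583]
  T[5,:] = [+0.2121 -0.2424 -0.6364 -0.2121 -0.3636 +0.0000]
|eigenvalues of T|: 1.2175, 0.7991, 0.4064, 0.4064, 0.1355, 0.0950.
ρ(T) = max|λ| = 1.2175; 1.2175 > 1 ⇒ diverges.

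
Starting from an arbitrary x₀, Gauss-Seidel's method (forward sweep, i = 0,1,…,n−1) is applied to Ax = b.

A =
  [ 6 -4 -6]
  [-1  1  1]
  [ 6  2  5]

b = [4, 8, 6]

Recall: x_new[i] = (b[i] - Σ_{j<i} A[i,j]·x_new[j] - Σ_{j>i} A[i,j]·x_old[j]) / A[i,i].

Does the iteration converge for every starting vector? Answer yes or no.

no

Let D = diag(6, 1, 5); L, U the strict triangles.
Gauss-Seidel: T = -(D+L)⁻¹U, row 0 first, T[0,2] = -(-6)/(6) = +1.0000; later rows by forward substitution.
  T[0,:] = [+0.0000 +0.6667 +1.0000]
  T[1,:] = [+0.0000 +0.6667 +0.0000]
  T[2,:] = [+0.0000 -1.0667 -1.2000]
moduli |λ_i(T)| = 1.2000, 0.6667, 0.0000.
ρ(T) = max|λ| = 1.2000; 1.2000 > 1, so it fails to converge.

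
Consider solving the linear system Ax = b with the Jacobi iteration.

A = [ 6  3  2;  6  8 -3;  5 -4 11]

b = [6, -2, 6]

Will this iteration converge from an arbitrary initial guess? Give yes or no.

yes

Diagonal D = diag(6, 8, 11); L, U strict lower/upper.
T_J = -D⁻¹(L+U): T[2,1] = -(-4)/(11) = +0.3636; T[2,2] = 0.
  T[0,:] = [+0.0000 -0.5000 -0.3333]
  T[1,:] = [-0.7500 +0.0000 +0.3750]
  T[2,:] = [-0.4545 +0.3636 +0.0000]
moduli |λ_i(T)| = 0.9239, 0.6127, 0.3112.
ρ(T) = max|λ| = 0.9239; 0.9239 < 1, so it converges for any x₀.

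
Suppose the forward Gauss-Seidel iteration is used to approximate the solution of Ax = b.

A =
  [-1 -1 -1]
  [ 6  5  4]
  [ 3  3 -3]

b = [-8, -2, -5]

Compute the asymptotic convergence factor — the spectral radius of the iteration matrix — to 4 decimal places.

Diagonal D = diag(-1, 5, -3); L, U strict lower/upper.
T_GS = -(D+L)⁻¹U: row 0 first, T[0,2] = -(-1)/(-1) = -1.0000; later rows by forward substitution.
  T[0,:] = [+0.0000, -1.0000, -1.0000]
  T[1,:] = [+0.0000, +1.2000, +0.4000]
  T[2,:] = [+0.0000, +0.2000, -0.6000]
|eigenvalues of T|: 1.2434, 0.6434, 0.0000.
ρ = 1.2434; 1.2434 > 1, so it fails to converge.

1.2434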